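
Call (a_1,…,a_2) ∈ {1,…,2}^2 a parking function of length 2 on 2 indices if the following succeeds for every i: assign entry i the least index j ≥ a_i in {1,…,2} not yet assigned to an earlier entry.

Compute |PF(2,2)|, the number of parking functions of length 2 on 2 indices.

3

Count = (2+1−2)·(2+1)^{2−1} = 1 · 3 = 3
One tuple (2,1) → sorted (1,2): b_i ≤ i ∀i, a PF.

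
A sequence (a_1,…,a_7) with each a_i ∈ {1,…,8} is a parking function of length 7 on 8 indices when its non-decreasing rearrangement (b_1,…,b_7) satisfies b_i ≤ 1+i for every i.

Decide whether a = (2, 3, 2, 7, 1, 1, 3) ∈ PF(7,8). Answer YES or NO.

Order a: b = (1, 1, 2, 2, 3, 3, 7).
  b_1=1 ≤ 2
  b_2=1 ≤ 3
  b_3=2 ≤ 4
  b_4=2 ≤ 5
  b_5=3 ≤ 6
  b_6=3 ≤ 7
  b_7=7 ≤ 8
All bounds hold ⇒ YES

YES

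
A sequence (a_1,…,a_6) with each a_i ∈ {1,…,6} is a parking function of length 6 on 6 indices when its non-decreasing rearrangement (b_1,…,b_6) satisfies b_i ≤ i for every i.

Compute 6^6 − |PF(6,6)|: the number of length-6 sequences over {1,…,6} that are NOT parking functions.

Count = 1·7^5 = 1 · 16807 = 16807
Example (2,6,6,2,2,4) → sorted (2,2,2,4,6,6): b_1=2>1, not a PF.
Total 46656; non-PF = 46656−16807 = 29849

29849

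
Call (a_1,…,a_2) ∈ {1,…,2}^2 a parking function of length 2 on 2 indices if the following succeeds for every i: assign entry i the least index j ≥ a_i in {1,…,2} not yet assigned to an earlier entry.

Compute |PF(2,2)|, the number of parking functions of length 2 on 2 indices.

Count = (3−2)·3^(2−1) = 1·3 = 3 (Pollak)
Example (1,2) → sorted (1,2): b_i ≤ i ∀i, a PF.

3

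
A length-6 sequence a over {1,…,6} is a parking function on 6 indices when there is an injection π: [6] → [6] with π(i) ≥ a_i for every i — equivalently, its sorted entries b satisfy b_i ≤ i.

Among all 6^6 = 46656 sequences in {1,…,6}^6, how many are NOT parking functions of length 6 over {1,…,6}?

|PF(6,6)| = (7−6)·7^(6−1) = 1 · 16807 = 16807 (Konheim–Weiss)
Check (5,5,5,4,5,6) → sorted (4,5,5,5,5,6): b_1=4>1, not a PF.
So 46656 − 16807 = 29849 fail.

29849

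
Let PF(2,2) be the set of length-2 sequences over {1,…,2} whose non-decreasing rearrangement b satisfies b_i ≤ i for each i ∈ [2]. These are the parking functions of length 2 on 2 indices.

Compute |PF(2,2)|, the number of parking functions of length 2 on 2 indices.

3

#PF = (2−2+1)·(2+1)^(2−1) = 1 · 3 = 3
Example (2,1) → sorted (1,2): b_i ≤ i ∀i, a PF.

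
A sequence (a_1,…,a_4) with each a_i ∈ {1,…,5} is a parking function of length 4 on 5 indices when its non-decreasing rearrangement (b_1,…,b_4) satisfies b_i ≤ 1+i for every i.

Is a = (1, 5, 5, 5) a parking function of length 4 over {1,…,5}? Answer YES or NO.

Order a: b = (1, 5, 5, 5).
  b_1=1 ≤ 2
  b_2=5 > 3
  fails at i=2 ⇒ NO

NO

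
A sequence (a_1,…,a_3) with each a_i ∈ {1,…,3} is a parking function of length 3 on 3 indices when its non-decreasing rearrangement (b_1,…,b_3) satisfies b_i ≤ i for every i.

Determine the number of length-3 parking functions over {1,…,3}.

|PF| = (4−3)·4^(3−1) = 1 · 16 = 16 (Pollak)
E.g. (2,3,1) → sorted (1,2,3): b_i ≤ i ∀i, a PF.

16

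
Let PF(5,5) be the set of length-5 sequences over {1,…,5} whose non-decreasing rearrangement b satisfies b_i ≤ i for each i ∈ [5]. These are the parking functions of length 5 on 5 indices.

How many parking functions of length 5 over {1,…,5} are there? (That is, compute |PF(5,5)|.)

1296

|PF| = 1·6^4 = 1·1296 = 1296
Check (1,4,1,1,1) → sorted (1,1,1,1,4): b_i ≤ i ∀i, a PF.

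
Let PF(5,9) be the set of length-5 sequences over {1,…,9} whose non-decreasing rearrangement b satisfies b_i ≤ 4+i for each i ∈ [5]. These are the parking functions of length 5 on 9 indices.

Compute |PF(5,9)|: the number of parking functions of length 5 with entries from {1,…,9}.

50000

Count = (10−5)·10^(5−1) = 5×10000 = 50000 (Konheim–Weiss)
Example (1,3,5,5,8) → sorted (1,3,5,5,8): b_i ≤ 4+i ∀i, a PF.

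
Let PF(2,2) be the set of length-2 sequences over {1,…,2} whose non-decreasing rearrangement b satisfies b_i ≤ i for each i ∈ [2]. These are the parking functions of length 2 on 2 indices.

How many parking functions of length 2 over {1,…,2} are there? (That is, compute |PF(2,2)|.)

3

|PF| = (2+1−2)·(2+1)^{2−1} = 1×3 = 3 (Konheim–Weiss)
One tuple (2,1) → sorted (1,2): b_i ≤ i ∀i, a PF.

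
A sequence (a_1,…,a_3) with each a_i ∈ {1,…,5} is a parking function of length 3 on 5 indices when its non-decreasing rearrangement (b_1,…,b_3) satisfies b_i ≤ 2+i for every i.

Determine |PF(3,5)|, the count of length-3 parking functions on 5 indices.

108

|PF(3,5)| = 3·6^2 = 3 · 36 = 108 (Konheim–Weiss)
Check (4,1,4) → sorted (1,4,4): b_i ≤ 2+i ∀i, a PF.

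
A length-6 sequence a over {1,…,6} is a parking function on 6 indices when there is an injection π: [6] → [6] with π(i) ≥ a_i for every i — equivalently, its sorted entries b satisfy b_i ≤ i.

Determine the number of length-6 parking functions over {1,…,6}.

|PF(6,6)| = (6+1−6)·(6+1)^{6−1} = 1 · 16807 = 16807 [KW]
Example (5,1,6,3,1,3) → sorted (1,1,3,3,5,6): b_i ≤ i ∀i, a PF.

16807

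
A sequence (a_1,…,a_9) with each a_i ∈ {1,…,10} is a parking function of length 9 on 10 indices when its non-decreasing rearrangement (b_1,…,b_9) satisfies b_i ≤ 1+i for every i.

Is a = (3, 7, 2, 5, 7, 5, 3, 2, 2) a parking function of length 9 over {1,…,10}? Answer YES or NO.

Order a: b = (2, 2, 2, 3, 3, 5, 5, 7, 7).
  b_1=2 ≤ 2
  b_2=2 ≤ 3
  b_3=2 ≤ 4
  b_4=3 ≤ 5
  b_5=3 ≤ 6
  b_6=5 ≤ 7
  b_7=5 ≤ 8
  b_8=7 ≤ 9
  b_9=7 ≤ 10
All bounds hold ⇒ YES

YES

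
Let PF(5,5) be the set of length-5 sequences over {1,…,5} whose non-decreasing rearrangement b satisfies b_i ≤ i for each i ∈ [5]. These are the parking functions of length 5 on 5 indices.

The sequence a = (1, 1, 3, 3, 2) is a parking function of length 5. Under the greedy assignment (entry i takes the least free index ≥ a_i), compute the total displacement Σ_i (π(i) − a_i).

Σπ = 5·6/2 = 15 (π permutes [5]); Σa = 1+1+3+3+2 = 10; disp = 15−10 = 5.

5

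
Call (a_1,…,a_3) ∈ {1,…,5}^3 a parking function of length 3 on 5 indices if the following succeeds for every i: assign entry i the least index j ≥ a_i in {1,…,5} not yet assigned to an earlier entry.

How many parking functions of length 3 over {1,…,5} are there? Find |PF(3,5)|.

108

#PF = (5+1−3)·(5+1)^{3−1} = 3 · 36 = 108 (Konheim–Weiss)
One tuple (1,1,3) → sorted (1,1,3): b_i ≤ 2+i ∀i, a PF.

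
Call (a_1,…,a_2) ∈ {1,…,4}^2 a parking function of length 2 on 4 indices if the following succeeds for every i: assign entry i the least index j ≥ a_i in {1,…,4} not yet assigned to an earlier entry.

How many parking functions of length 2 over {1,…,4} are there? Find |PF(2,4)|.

Count = (5−2)·5^(2−1) = 3·5 = 15 (Konheim–Weiss)
Check (4,3) → sorted (3,4): b_i ≤ 2+i ∀i, a PF.

15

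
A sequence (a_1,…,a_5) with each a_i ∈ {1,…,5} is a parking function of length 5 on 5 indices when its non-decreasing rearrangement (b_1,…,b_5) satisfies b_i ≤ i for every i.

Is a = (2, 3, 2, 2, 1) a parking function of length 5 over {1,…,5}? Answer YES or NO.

Rearranged: b = (1, 2, 2, 2, 3).
  b_1=1 ≤ 1
  b_2=2 ≤ 2
  b_3=2 ≤ 3
  b_4=2 ≤ 4
  b_5=3 ≤ 5
All bounds hold ⇒ YES

YES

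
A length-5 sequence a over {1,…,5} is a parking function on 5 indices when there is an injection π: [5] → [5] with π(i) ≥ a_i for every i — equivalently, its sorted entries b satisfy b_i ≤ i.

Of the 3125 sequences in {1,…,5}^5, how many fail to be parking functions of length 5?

1829

#PF = (5+1−5)·(5+1)^{5−1} = 1·1296 = 1296 (Pollak)
Check (3,5,5,3,4) → sorted (3,3,4,5,5): b_1=3>1, not a PF.
5^5 − 1296 = 3125 − 1296 = 1829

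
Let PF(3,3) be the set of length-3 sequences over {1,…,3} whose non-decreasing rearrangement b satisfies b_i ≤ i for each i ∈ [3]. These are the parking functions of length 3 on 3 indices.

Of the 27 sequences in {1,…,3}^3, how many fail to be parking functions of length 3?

Count = 1·4^2 = 1×16 = 16 [KW]
One tuple (2,3,3) → sorted (2,3,3): b_1=2>1, not a PF.
Total 27; non-PF = 27−16 = 11

11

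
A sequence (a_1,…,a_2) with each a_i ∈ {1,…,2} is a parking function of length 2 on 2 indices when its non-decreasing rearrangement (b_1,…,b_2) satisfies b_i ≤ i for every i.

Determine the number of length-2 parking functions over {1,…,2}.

|PF(2,2)| = (3−2)·3^(2−1) = 1×3 = 3 (Pollak)
Example (1,2) → sorted (1,2): b_i ≤ i ∀i, a PF.

3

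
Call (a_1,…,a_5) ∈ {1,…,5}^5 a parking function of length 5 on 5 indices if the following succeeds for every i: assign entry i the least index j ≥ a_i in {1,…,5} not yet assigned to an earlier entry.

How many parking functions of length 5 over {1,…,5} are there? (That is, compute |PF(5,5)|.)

1296

|PF(5,5)| = (5−5+1)·(5+1)^(5−1) = 1·1296 = 1296 (Konheim–Weiss)
Example (4,1,1,2,4) → sorted (1,1,2,4,4): b_i ≤ i ∀i, a PF.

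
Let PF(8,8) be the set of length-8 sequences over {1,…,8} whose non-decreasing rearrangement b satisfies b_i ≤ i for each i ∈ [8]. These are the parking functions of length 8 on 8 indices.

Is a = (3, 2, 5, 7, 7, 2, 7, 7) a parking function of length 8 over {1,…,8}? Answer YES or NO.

Rearranged: b = (2, 2, 3, 5, 7, 7, 7, 7).
  b_1=2 > 1
  fails at i=1 ⇒ NO

NO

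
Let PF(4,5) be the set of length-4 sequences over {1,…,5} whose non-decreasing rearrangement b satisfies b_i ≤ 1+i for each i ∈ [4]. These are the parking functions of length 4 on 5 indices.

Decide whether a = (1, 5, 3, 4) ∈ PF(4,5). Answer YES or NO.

Order a: b = (1, 3, 4, 5).
  b_1=1 ≤ 2
  b_2=3 ≤ 3
  b_3=4 ≤ 4
  b_4=5 ≤ 5
All bounds hold ⇒ YES

YES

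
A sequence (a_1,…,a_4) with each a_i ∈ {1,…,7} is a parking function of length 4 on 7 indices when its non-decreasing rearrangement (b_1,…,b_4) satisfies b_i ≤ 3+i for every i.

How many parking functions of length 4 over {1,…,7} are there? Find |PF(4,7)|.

2048

Count = 4·8^3 = 4×512 = 2048
E.g. (5,1,4,7) → sorted (1,4,5,7): b_i ≤ 3+i ∀i, a PF.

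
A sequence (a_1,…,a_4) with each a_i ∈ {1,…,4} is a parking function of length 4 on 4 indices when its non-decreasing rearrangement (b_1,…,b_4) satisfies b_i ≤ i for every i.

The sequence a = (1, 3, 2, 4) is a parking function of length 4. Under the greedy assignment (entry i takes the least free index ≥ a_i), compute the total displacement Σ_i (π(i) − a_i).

Σπ = 10 ({1..4} each once); Σa = 1+3+2+4 = 10; disp = 10−10 = 0.

0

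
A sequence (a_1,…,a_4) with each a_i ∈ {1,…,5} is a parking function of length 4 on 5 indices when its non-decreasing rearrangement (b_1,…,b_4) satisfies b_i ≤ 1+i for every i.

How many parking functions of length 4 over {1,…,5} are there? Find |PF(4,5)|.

|PF| = (6−4)·6^(4−1) = 2×216 = 432 (Konheim–Weiss)
E.g. (5,4,3,2) → sorted (2,3,4,5): b_i ≤ 1+i ∀i, a PF.

432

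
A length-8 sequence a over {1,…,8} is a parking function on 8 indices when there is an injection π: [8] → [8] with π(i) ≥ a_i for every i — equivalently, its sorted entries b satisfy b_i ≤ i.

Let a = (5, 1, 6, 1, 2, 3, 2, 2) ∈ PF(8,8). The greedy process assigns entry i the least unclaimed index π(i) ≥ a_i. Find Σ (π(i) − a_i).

14

Σπ = 8·9/2 = 36 (π permutes [8]); Σa = 5+1+6+1+2+3+2+2 = 22; disp = 36−22 = 14.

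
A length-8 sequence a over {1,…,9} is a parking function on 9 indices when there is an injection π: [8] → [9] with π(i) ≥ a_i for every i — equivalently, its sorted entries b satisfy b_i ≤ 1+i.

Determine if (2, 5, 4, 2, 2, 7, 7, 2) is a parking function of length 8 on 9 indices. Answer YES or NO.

Rearranged: b = (2, 2, 2, 2, 4, 5, 7, 7).
  b_1=2 ≤ 2
  b_2=2 ≤ 3
  b_3=2 ≤ 4
  b_4=2 ≤ 5
  b_5=4 ≤ 6
  b_6=5 ≤ 7
  b_7=7 ≤ 8
  b_8=7 ≤ 9
All bounds hold ⇒ YES

YES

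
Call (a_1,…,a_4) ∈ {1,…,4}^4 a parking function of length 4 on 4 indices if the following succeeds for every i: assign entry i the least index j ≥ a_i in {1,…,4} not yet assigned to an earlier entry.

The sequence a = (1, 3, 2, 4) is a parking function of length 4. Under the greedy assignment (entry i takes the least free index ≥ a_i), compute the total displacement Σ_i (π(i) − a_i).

0

Σπ = 4·5/2 = 10 (π permutes [4]); Σa = 1+3+2+4 = 10; disp = 10−10 = 0.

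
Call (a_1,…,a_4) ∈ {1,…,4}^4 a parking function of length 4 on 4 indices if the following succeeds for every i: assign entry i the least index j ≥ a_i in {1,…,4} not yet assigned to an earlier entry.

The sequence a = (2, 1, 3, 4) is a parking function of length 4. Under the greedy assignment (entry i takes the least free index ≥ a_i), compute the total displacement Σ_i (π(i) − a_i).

Σπ = 10 ({1..4} each once); Σa = 2+1+3+4 = 10; disp = 10−10 = 0.

0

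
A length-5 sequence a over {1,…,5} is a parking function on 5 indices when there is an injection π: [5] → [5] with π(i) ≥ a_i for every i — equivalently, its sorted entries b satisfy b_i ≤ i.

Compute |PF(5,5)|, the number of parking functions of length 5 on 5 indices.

1296

|PF(5,5)| = (6−5)·6^(5−1) = 1 · 1296 = 1296
Example (2,5,2,1,2) → sorted (1,2,2,2,5): b_i ≤ i ∀i, a PF.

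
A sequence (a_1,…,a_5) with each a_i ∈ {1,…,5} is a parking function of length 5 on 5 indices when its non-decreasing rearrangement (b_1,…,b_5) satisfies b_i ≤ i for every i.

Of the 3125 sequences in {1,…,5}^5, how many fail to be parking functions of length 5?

Count = 1·6^4 = 1·1296 = 1296 (Konheim–Weiss)
E.g. (3,4,5,4,1) → sorted (1,3,4,4,5): b_2=3>2, not a PF.
5^5 − 1296 = 3125 − 1296 = 1829

1829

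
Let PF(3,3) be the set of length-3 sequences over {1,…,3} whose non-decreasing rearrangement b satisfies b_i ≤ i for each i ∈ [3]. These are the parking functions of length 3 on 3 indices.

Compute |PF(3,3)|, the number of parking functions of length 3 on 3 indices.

|PF(3,3)| = (3+1−3)·(3+1)^{3−1} = 1 · 16 = 16 [KW]
E.g. (3,2,1) → sorted (1,2,3): b_i ≤ i ∀i, a PF.

16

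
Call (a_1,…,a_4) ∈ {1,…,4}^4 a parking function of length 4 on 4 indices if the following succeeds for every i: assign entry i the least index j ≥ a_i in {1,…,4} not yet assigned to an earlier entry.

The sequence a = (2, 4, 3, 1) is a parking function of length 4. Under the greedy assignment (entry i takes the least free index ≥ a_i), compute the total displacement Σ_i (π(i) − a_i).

Σπ(i) = 1+…+4 = 10; Σa = 2+4+3+1 = 10; disp = 10−10 = 0.

0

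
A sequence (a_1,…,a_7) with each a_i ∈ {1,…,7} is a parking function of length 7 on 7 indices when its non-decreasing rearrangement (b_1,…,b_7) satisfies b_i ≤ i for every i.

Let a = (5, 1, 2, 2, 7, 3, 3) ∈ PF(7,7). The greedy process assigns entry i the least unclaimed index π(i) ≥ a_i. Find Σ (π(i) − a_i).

5

Σπ = 7·8/2 = 28 (π permutes [7]); Σa = 5+1+2+2+7+3+3 = 23; disp = 28−23 = 5.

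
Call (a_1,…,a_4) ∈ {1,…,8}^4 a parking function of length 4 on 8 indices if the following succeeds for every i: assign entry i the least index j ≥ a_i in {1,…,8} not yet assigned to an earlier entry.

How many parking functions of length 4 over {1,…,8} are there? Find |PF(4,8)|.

|PF(4,8)| = (8−4+1)·(8+1)^(4−1) = 5·729 = 3645 (Konheim–Weiss)
E.g. (2,5,5,7) → sorted (2,5,5,7): b_i ≤ 4+i ∀i, a PF.

3645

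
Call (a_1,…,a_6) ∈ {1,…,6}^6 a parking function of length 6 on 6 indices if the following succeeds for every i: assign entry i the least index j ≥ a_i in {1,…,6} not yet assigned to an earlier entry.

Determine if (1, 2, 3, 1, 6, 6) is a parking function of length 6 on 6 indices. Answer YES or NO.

Order a: b = (1, 1, 2, 3, 6, 6).
  b_1=1 ≤ 1
  b_2=1 ≤ 2
  b_3=2 ≤ 3
  b_4=3 ≤ 4
  b_5=6 > 5
  fails at i=5 ⇒ NO

NO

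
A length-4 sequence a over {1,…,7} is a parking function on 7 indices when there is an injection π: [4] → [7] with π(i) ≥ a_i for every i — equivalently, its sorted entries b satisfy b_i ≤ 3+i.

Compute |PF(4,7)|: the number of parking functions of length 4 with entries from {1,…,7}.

|PF(4,7)| = 4·8^3 = 4·512 = 2048 (Pollak)
Example (2,6,5,3) → sorted (2,3,5,6): b_i ≤ 3+i ∀i, a PF.

2048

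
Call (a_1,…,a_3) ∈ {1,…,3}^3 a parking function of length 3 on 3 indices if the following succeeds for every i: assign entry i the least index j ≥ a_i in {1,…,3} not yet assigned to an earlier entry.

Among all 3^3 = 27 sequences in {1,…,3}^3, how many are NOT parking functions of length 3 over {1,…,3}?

Count = (3−3+1)·(3+1)^(3−1) = 1×16 = 16
One tuple (3,2,3) → sorted (2,3,3): b_1=2>1, not a PF.
3^3 − 16 = 27 − 16 = 11

11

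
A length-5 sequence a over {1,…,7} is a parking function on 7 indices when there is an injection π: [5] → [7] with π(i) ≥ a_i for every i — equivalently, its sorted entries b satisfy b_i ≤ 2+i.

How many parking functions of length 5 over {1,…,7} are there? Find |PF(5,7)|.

#PF = (8−5)·8^(5−1) = 3×4096 = 12288 (Konheim–Weiss)
Example (1,7,1,1,4) → sorted (1,1,1,4,7): b_i ≤ 2+i ∀i, a PF.

12288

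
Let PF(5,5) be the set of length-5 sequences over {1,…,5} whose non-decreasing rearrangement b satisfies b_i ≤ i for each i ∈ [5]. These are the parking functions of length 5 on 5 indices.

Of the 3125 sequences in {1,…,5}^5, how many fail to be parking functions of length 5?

|PF| = (5−5+1)·(5+1)^(5−1) = 1·1296 = 1296 [KW]
Check (5,3,5,4,5) → sorted (3,4,5,5,5): b_1=3>1, not a PF.
5^5 − 1296 = 3125 − 1296 = 1829

1829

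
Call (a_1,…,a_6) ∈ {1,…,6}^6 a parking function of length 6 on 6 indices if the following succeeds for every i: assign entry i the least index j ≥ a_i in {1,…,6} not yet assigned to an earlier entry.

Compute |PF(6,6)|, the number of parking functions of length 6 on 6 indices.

16807

|PF| = (6−6+1)·(6+1)^(6−1) = 1 · 16807 = 16807 [KW]
E.g. (5,1,1,6,3,2) → sorted (1,1,2,3,5,6): b_i ≤ i ∀i, a PF.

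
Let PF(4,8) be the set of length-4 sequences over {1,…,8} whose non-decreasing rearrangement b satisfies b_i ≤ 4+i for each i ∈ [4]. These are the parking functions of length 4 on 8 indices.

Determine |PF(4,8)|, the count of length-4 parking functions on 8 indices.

|PF(4,8)| = (8−4+1)·(8+1)^(4−1) = 5·729 = 3645 (Pollak)
Example (1,6,7,7) → sorted (1,6,7,7): b_i ≤ 4+i ∀i, a PF.

3645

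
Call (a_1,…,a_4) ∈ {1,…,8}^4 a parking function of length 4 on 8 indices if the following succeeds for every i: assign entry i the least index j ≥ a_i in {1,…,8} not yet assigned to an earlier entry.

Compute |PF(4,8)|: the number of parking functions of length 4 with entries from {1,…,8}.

|PF(4,8)| = (8−4+1)·(8+1)^(4−1) = 5·729 = 3645 [KW]
Check (2,1,4,2) → sorted (1,2,2,4): b_i ≤ 4+i ∀i, a PF.

3645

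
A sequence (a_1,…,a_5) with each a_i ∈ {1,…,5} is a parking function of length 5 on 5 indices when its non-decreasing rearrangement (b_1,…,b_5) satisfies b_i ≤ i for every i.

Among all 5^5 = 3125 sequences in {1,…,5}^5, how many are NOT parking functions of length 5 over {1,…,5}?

#PF = (6−5)·6^(5−1) = 1·1296 = 1296 (Pollak)
One tuple (2,2,5,4,5) → sorted (2,2,4,5,5): b_1=2>1, not a PF.
Total 3125; non-PF = 3125−1296 = 1829

1829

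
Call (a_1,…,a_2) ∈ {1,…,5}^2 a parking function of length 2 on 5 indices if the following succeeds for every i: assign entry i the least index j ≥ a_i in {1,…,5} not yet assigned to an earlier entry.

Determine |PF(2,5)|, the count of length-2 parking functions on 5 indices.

Count = (5+1−2)·(5+1)^{2−1} = 4 · 6 = 24 (Konheim–Weiss)
Check (2,4) → sorted (2,4): b_i ≤ 3+i ∀i, a PF.

24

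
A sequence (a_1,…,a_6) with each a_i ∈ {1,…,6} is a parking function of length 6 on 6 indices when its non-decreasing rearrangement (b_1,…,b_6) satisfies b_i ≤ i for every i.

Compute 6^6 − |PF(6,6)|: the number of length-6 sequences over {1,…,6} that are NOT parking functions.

#PF = (6−6+1)·(6+1)^(6−1) = 1·16807 = 16807 (Konheim–Weiss)
E.g. (5,6,6,2,4,1) → sorted (1,2,4,5,6,6): b_3=4>3, not a PF.
Total 46656; non-PF = 46656−16807 = 29849

29849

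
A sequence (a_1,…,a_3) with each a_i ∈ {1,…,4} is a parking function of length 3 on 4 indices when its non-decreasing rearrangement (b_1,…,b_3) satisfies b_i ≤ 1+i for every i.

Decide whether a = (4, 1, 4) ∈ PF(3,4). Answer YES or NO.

Order a: b = (1, 4, 4).
  b_1=1 ≤ 2
  b_2=4 > 3
  fails at i=2 ⇒ NO

NO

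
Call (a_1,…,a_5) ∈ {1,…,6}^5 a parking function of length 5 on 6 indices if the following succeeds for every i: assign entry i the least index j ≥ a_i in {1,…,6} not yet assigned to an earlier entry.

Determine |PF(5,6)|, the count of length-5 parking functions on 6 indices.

4802

#PF = (6−5+1)·(6+1)^(5−1) = 2 · 2401 = 4802 (Pollak)
Check (4,4,5,3,2) → sorted (2,3,4,4,5): b_i ≤ 1+i ∀i, a PF.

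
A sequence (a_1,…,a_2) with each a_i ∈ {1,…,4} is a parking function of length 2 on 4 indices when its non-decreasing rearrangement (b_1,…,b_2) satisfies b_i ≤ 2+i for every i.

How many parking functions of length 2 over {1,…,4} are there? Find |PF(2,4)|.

15

|PF| = (5−2)·5^(2−1) = 3×5 = 15 [KW]
Example (4,2) → sorted (2,4): b_i ≤ 2+i ∀i, a PF.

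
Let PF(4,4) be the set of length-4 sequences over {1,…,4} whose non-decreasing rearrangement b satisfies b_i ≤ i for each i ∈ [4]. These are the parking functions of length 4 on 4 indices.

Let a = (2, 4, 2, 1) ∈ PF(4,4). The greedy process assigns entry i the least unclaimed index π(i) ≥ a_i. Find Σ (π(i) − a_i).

Σπ(i) = 1+…+4 = 10; Σa = 2+4+2+1 = 9; disp = 10−9 = 1.

1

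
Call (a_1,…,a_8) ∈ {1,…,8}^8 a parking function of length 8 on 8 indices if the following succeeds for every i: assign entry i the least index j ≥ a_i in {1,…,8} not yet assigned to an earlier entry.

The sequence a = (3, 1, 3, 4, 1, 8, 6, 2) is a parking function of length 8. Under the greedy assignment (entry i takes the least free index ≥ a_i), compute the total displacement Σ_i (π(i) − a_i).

Σπ = 36 ({1..8} each once); Σa = 3+1+3+4+1+8+6+2 = 28; disp = 36−28 = 8.

8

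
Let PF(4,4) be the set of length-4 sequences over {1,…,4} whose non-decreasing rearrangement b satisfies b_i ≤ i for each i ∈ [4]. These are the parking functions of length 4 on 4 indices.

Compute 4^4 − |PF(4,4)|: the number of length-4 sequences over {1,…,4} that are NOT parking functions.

131

#PF = (4−4+1)·(4+1)^(4−1) = 1·125 = 125
One tuple (1,4,3,4) → sorted (1,3,4,4): b_2=3>2, not a PF.
4^4 − 125 = 256 − 125 = 131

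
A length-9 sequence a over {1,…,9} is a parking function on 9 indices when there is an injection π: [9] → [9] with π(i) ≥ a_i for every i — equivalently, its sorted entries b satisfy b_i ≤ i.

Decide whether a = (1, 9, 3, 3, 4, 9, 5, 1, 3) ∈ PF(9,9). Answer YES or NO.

NO

Rearranged: b = (1, 1, 3, 3, 3, 4, 5, 9, 9).
  b_1=1 ≤ 1
  b_2=1 ≤ 2
  b_3=3 ≤ 3
  b_4=3 ≤ 4
  b_5=3 ≤ 5
  b_6=4 ≤ 6
  b_7=5 ≤ 7
  b_8=9 > 8
  fails at i=8 ⇒ NO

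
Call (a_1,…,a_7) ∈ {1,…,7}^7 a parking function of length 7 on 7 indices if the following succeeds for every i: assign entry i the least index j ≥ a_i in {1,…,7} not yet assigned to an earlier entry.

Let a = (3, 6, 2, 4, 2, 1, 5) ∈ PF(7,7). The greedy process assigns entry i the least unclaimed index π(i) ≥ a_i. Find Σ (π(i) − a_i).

5

Σπ(i) = 1+…+7 = 28; Σa = 3+6+2+4+2+1+5 = 23; disp = 28−23 = 5.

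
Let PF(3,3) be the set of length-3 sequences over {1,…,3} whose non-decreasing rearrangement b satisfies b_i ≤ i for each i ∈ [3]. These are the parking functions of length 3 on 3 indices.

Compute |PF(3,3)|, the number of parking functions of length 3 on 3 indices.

16

Count = 1·4^2 = 1×16 = 16
Check (1,1,2) → sorted (1,1,2): b_i ≤ i ∀i, a PF.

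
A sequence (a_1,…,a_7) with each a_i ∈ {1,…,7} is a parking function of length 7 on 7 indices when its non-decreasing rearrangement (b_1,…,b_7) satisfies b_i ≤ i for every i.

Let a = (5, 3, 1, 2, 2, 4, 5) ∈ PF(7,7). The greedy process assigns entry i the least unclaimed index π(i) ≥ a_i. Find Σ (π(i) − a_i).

6

Σπ = 28 ({1..7} each once); Σa = 5+3+1+2+2+4+5 = 22; disp = 28−22 = 6.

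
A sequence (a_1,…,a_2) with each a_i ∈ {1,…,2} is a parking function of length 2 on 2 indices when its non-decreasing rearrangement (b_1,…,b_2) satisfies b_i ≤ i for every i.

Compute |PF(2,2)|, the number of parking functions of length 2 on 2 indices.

Count = (2+1−2)·(2+1)^{2−1} = 1 · 3 = 3 [KW]
E.g. (1,2) → sorted (1,2): b_i ≤ i ∀i, a PF.

3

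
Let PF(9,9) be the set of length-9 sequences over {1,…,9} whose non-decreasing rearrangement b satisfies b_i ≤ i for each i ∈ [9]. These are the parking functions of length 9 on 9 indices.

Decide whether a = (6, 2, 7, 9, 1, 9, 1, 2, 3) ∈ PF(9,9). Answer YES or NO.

NO

Sorted: b = (1, 1, 2, 2, 3, 6, 7, 9, 9).
  b_1=1 ≤ 1
  b_2=1 ≤ 2
  b_3=2 ≤ 3
  b_4=2 ≤ 4
  b_5=3 ≤ 5
  b_6=6 ≤ 6
  b_7=7 ≤ 7
  b_8=9 > 8
  fails at i=8 ⇒ NO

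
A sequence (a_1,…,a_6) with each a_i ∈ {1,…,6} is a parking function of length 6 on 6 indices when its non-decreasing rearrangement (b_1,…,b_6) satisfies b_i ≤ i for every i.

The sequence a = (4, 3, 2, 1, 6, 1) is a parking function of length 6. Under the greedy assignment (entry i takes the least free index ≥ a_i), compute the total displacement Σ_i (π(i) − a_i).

4

Σπ(i) = 1+…+6 = 21; Σa = 4+3+2+1+6+1 = 17; disp = 21−17 = 4.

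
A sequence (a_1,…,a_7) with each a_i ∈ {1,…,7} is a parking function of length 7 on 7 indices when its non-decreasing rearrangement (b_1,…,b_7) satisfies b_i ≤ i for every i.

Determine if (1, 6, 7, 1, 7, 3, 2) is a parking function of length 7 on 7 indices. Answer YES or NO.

Rearranged: b = (1, 1, 2, 3, 6, 7, 7).
  b_1=1 ≤ 1
  b_2=1 ≤ 2
  b_3=2 ≤ 3
  b_4=3 ≤ 4
  b_5=6 > 5
  fails at i=5 ⇒ NO

NO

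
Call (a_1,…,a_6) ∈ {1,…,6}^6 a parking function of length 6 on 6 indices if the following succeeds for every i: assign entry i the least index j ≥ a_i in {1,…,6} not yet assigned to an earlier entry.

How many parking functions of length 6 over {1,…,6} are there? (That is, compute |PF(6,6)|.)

16807

|PF(6,6)| = (6+1−6)·(6+1)^{6−1} = 1·16807 = 16807 (Konheim–Weiss)
Check (1,1,1,5,1,1) → sorted (1,1,1,1,1,5): b_i ≤ i ∀i, a PF.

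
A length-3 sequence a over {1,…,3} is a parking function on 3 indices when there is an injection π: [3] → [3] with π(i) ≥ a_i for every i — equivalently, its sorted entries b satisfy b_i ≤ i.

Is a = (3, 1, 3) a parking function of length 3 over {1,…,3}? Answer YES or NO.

NO

Order a: b = (1, 3, 3).
  b_1=1 ≤ 1
  b_2=3 > 2
  fails at i=2 ⇒ NO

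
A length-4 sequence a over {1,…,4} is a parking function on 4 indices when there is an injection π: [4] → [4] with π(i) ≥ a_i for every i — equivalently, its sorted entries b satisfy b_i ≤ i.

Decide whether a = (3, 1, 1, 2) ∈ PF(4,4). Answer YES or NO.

Sorted: b = (1, 1, 2, 3).
  b_1=1 ≤ 1
  b_2=1 ≤ 2
  b_3=2 ≤ 3
  b_4=3 ≤ 4
All bounds hold ⇒ YES

YES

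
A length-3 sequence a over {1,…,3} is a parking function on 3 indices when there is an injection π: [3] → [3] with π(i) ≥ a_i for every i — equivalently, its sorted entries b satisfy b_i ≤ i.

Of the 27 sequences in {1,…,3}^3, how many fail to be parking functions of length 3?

#PF = (3+1−3)·(3+1)^{3−1} = 1·16 = 16 [KW]
E.g. (3,2,3) → sorted (2,3,3): b_1=2>1, not a PF.
3^3 − 16 = 27 − 16 = 11

11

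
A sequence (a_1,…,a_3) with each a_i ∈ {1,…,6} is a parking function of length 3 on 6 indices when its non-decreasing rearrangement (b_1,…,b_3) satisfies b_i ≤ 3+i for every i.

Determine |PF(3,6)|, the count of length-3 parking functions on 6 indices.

196

|PF(3,6)| = 4·7^2 = 4×49 = 196 (Konheim–Weiss)
One tuple (3,6,5) → sorted (3,5,6): b_i ≤ 3+i ∀i, a PF.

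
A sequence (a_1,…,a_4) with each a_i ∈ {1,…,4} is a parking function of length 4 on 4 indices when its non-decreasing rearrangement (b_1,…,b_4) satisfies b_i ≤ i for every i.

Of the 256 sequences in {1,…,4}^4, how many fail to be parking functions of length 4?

|PF| = (5−4)·5^(4−1) = 1·125 = 125 (Konheim–Weiss)
Check (1,4,4,4) → sorted (1,4,4,4): b_2=4>2, not a PF.
So 256 − 125 = 131 fail.

131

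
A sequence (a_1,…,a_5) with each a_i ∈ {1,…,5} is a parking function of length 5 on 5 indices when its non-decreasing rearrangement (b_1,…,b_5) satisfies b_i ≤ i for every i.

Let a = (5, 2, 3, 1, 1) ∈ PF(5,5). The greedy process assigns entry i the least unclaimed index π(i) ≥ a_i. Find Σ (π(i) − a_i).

Σπ(i) = 1+…+5 = 15; Σa = 5+2+3+1+1 = 12; disp = 15−12 = 3.

3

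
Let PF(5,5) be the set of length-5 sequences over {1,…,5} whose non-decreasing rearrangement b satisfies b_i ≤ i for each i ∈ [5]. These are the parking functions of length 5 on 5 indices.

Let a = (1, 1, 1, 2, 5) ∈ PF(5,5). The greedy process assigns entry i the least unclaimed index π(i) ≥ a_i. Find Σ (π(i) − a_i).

Σπ = 5·6/2 = 15 (π permutes [5]); Σa = 1+1+1+2+5 = 10; disp = 15−10 = 5.

5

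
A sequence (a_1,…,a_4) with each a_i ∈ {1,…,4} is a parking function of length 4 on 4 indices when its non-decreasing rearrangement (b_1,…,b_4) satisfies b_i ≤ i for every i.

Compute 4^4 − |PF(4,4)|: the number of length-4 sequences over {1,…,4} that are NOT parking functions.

Count = 1·5^3 = 1×125 = 125 (Pollak)
Example (3,3,3,2) → sorted (2,3,3,3): b_1=2>1, not a PF.
So 256 − 125 = 131 fail.

131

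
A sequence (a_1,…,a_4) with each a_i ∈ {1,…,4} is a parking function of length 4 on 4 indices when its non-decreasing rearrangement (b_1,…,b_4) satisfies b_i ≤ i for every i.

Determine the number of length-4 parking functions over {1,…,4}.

Count = 1·5^3 = 1×125 = 125 (Konheim–Weiss)
Check (1,3,2,4) → sorted (1,2,3,4): b_i ≤ i ∀i, a PF.

125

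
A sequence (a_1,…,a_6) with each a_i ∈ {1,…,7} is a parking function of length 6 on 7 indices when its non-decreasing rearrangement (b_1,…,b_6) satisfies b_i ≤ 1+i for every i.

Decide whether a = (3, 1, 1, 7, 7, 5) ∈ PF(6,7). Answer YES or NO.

Rearranged: b = (1, 1, 3, 5, 7, 7).
  b_1=1 ≤ 2
  b_2=1 ≤ 3
  b_3=3 ≤ 4
  b_4=5 ≤ 5
  b_5=7 > 6
  fails at i=5 ⇒ NO

NO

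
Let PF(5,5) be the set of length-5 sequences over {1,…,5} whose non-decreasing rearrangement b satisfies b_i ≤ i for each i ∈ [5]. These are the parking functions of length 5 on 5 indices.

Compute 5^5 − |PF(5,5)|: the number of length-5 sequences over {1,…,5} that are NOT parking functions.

#PF = (6−5)·6^(5−1) = 1×1296 = 1296 (Pollak)
One tuple (4,4,1,5,5) → sorted (1,4,4,5,5): b_2=4>2, not a PF.
Total 3125; non-PF = 3125−1296 = 1829

1829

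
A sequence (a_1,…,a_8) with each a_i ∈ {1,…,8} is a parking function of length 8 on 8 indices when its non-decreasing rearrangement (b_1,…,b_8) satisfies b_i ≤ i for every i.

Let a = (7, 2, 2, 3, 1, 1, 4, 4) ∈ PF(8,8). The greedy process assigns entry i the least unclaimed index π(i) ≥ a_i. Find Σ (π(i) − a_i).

Σπ = 36 ({1..8} each once); Σa = 7+2+2+3+1+1+4+4 = 24; disp = 36−24 = 12.

12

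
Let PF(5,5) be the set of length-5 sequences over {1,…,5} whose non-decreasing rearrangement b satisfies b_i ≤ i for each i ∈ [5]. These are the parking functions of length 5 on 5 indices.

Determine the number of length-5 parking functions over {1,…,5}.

|PF(5,5)| = 1·6^4 = 1 · 1296 = 1296 [KW]
Check (5,1,1,3,1) → sorted (1,1,1,3,5): b_i ≤ i ∀i, a PF.

1296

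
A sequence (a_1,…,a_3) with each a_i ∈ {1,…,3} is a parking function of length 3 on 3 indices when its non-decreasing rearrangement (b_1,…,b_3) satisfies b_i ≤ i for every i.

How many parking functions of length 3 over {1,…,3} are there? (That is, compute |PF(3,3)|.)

16

#PF = 1·4^2 = 1·16 = 16 (Pollak)
E.g. (3,1,1) → sorted (1,1,3): b_i ≤ i ∀i, a PF.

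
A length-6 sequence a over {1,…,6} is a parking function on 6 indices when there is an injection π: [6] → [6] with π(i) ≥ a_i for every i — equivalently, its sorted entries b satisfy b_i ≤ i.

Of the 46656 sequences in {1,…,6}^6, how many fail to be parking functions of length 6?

|PF| = (7−6)·7^(6−1) = 1×16807 = 16807 (Pollak)
Example (6,1,6,1,1,5) → sorted (1,1,1,5,6,6): b_4=5>4, not a PF.
So 46656 − 16807 = 29849 fail.

29849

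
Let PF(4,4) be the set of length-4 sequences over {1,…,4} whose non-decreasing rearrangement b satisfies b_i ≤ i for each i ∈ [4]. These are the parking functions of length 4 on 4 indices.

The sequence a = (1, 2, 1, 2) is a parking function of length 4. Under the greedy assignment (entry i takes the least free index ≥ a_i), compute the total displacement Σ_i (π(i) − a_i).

Σπ = 10 ({1..4} each once); Σa = 1+2+1+2 = 6; disp = 10−6 = 4.

4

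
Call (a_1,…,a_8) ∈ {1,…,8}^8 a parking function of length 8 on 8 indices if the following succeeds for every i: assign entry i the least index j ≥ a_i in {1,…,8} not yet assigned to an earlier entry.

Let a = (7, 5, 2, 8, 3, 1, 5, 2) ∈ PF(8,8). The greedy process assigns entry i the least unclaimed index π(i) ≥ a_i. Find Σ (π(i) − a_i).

3

Σπ(i) = 1+…+8 = 36; Σa = 7+5+2+8+3+1+5+2 = 33; disp = 36−33 = 3.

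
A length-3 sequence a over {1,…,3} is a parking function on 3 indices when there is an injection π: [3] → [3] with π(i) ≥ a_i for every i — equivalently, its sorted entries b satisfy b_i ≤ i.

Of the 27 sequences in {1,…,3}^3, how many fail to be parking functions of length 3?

11

|PF(3,3)| = (3−3+1)·(3+1)^(3−1) = 1·16 = 16 (Pollak)
E.g. (2,3,2) → sorted (2,2,3): b_1=2>1, not a PF.
Total 27; non-PF = 27−16 = 11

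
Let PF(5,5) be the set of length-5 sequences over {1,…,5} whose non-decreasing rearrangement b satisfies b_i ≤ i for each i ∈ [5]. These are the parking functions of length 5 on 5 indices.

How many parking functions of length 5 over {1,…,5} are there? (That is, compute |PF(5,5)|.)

1296

#PF = (5−5+1)·(5+1)^(5−1) = 1·1296 = 1296
One tuple (1,2,1,5,3) → sorted (1,1,2,3,5): b_i ≤ i ∀i, a PF.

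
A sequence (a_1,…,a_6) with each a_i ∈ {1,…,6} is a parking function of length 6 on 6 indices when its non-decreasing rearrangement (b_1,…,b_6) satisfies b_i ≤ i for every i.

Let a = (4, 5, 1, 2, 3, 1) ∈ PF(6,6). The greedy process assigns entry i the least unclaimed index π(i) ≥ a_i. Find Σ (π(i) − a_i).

5

Σπ = 21 ({1..6} each once); Σa = 4+5+1+2+3+1 = 16; disp = 21−16 = 5.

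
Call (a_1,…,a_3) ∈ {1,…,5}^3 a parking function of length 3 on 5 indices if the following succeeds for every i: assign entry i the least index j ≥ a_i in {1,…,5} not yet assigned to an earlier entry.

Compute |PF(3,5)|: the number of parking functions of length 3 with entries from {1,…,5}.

108

Count = (6−3)·6^(3−1) = 3 · 36 = 108 (Konheim–Weiss)
Example (1,2,5) → sorted (1,2,5): b_i ≤ 2+i ∀i, a PF.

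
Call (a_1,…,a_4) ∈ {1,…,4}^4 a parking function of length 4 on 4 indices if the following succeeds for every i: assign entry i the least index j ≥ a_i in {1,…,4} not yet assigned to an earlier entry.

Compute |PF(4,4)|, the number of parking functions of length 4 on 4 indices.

125

|PF| = 1·5^3 = 1 · 125 = 125 (Konheim–Weiss)
One tuple (2,1,4,1) → sorted (1,1,2,4): b_i ≤ i ∀i, a PF.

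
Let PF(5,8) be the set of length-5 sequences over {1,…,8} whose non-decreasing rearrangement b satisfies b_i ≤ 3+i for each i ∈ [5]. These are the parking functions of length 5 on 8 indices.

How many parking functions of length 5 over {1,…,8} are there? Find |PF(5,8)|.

26244

#PF = 4·9^4 = 4·6561 = 26244 (Konheim–Weiss)
One tuple (5,3,7,1,7) → sorted (1,3,5,7,7): b_i ≤ 3+i ∀i, a PF.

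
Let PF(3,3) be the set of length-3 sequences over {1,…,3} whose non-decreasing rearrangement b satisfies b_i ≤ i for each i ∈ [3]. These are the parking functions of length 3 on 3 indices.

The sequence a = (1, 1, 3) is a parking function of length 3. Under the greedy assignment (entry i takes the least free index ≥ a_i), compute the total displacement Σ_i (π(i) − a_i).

Σπ(i) = 1+…+3 = 6; Σa = 1+1+3 = 5; disp = 6−5 = 1.

1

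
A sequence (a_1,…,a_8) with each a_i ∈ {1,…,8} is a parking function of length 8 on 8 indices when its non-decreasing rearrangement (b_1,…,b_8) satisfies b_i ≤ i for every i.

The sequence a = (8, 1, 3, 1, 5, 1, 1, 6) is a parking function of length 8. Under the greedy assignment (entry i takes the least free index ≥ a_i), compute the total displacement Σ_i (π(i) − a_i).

Σπ = 8·9/2 = 36 (π permutes [8]); Σa = 8+1+3+1+5+1+1+6 = 26; disp = 36−26 = 10.

10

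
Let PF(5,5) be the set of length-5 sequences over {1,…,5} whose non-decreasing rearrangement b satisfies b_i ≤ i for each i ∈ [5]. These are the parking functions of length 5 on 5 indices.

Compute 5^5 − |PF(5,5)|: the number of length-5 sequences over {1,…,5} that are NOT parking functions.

Count = (6−5)·6^(5−1) = 1·1296 = 1296 [KW]
E.g. (4,5,2,5,5) → sorted (2,4,5,5,5): b_1=2>1, not a PF.
5^5 − 1296 = 3125 − 1296 = 1829

1829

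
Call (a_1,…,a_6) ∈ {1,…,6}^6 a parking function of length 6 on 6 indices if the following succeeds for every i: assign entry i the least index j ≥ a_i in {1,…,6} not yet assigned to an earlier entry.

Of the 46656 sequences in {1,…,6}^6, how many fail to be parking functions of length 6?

|PF| = (6+1−6)·(6+1)^{6−1} = 1·16807 = 16807 (Pollak)
Check (2,5,6,2,5,5) → sorted (2,2,5,5,5,6): b_1=2>1, not a PF.
Total 46656; non-PF = 46656−16807 = 29849

29849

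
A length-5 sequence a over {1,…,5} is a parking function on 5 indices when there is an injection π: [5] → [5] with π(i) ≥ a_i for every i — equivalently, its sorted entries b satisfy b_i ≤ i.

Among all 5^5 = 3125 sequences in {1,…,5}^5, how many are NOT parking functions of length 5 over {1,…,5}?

Count = (5+1−5)·(5+1)^{5−1} = 1 · 1296 = 1296 (Pollak)
E.g. (4,5,4,3,3) → sorted (3,3,4,4,5): b_1=3>1, not a PF.
5^5 − 1296 = 3125 − 1296 = 1829

1829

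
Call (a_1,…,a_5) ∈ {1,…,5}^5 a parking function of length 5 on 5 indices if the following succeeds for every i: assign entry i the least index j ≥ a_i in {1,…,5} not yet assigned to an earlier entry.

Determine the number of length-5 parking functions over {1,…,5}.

|PF(5,5)| = (5+1−5)·(5+1)^{5−1} = 1×1296 = 1296 (Pollak)
One tuple (1,4,3,1,4) → sorted (1,1,3,4,4): b_i ≤ i ∀i, a PF.

1296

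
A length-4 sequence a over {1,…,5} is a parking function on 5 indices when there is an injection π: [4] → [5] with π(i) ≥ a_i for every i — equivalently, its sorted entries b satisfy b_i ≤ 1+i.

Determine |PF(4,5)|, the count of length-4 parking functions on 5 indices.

432

#PF = (5+1−4)·(5+1)^{4−1} = 2·216 = 432 (Pollak)
Example (1,4,3,3) → sorted (1,3,3,4): b_i ≤ 1+i ∀i, a PF.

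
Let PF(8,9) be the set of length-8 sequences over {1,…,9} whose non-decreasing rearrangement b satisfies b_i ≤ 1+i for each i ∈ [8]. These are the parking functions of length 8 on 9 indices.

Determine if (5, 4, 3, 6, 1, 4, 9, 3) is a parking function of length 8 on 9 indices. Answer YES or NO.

Order a: b = (1, 3, 3, 4, 4, 5, 6, 9).
  b_1=1 ≤ 2
  b_2=3 ≤ 3
  b_3=3 ≤ 4
  b_4=4 ≤ 5
  b_5=4 ≤ 6
  b_6=5 ≤ 7
  b_7=6 ≤ 8
  b_8=9 ≤ 9
All bounds hold ⇒ YES

YES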